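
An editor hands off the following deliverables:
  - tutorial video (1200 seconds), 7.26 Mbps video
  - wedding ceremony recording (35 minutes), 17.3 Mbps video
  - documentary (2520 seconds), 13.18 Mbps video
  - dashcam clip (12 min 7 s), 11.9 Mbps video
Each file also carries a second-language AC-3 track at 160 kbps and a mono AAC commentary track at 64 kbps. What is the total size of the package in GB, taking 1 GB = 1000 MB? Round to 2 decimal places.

Audio total: 160 + 64 = 224 kbps = 0.224 Mbps.
tutorial video: 7.484 Mbps × 1200 s = 8980.8 Mb
wedding ceremony recording: 17.524 Mbps × 2100 s = 36800.4 Mb
documentary: 13.404 Mbps × 2520 s = 33778.1 Mb
dashcam clip: 12.124 Mbps × 727 s = 8814.1 Mb
Total: 88373.4 Mb = 11046.7 MB.
= 11.05 GB.

11.05 GB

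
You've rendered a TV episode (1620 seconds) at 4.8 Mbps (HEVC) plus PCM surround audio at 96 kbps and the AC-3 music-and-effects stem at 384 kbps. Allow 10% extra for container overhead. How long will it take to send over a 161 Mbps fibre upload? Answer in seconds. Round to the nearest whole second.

58 seconds

Audio total: 96 + 384 = 480 kbps = 0.480 Mbps.
Total bitrate: 5.280 Mbps.
File: 5.280 Mbps × 1620 s = 8553.6 Mb.
With 10% container overhead: ×1.10. → 9409.0 Mb.
At 161 Mbps: 9409.0 / 161 = 58.4 s ≈ 58.4 seconds.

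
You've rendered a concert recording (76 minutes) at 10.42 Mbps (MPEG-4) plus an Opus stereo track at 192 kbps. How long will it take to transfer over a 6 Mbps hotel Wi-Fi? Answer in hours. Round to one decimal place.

2.2 hours

76 min = 4560 s
Audio: 192 kbps = 0.192 Mbps.
Total bitrate: 10.612 Mbps.
File: 10.612 Mbps × 4560 s = 48390.7 Mb.
At 6 Mbps: 48390.7 / 6 = 8065.1 s ≈ 2.24 hours.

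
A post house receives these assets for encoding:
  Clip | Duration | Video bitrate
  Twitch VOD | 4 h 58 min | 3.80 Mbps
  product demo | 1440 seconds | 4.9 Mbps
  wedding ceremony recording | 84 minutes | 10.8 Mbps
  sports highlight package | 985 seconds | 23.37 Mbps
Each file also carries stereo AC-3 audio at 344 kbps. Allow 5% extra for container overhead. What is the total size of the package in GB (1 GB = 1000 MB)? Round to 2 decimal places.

Audio: 344 kbps = 0.344 Mbps.
Twitch VOD: 4.144 Mbps × 17880 s × 1.05 = 77799.5 Mb
product demo: 5.244 Mbps × 1440 s × 1.05 = 7928.9 Mb
wedding ceremony recording: 11.144 Mbps × 5040 s × 1.05 = 58974.0 Mb
sports highlight package: 23.714 Mbps × 985 s × 1.05 = 24526.2 Mb
Total: 169228.6 Mb = 21153.6 MB.
= 21.15 GB.

21.15 GB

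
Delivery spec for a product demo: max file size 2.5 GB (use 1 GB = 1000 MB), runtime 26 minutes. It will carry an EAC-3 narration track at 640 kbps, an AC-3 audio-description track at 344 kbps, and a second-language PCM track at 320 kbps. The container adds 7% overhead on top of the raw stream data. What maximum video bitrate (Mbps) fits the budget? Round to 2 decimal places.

10.68 Mbps

Budget: 2.5 GB = 20000.0 Mb.
Stream payload after overhead: 20000.0 / 1.07 = 18691.6 Mb.
26 min = 1560 s
Total bitrate budget: 18691.6 Mb / 1560 s = 11.982 Mbps.
Audio total: 640 + 344 + 320 = 1304 kbps = 1.304 Mbps.
Video: 11.982 − 1.304 = 10.678 Mbps.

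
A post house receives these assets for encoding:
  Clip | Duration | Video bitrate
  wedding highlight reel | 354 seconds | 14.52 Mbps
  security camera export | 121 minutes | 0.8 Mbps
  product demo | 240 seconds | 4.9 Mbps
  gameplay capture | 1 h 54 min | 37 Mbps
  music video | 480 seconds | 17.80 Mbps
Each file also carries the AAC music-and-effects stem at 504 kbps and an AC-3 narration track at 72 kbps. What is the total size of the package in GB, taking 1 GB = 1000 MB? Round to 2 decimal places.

35.31 GB

Audio total: 504 + 72 = 576 kbps = 0.576 Mbps.
wedding highlight reel: 15.096 Mbps × 354 s = 5344.0 Mb
security camera export: 1.376 Mbps × 7260 s = 9989.8 Mb
product demo: 5.476 Mbps × 240 s = 1314.2 Mb
gameplay capture: 37.576 Mbps × 6840 s = 257019.8 Mb
music video: 18.376 Mbps × 480 s = 8820.5 Mb
Total: 282488.3 Mb = 35311.0 MB.
= 35.31 GB.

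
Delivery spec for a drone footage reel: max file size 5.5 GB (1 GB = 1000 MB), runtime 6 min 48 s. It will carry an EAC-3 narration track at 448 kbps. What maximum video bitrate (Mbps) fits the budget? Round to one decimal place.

Budget: 5.5 GB = 44000.0 Mb.
6 min 48 s = 408 s
Total bitrate budget: 44000.0 Mb / 408 s = 107.843 Mbps.
Audio: 448 kbps = 0.448 Mbps.
Video: 107.843 − 0.448 = 107.395 Mbps.

107.4 Mbps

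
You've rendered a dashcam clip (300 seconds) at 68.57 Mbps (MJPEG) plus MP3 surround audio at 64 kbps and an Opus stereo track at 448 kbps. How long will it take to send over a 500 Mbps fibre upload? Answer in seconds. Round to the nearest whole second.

Audio total: 64 + 448 = 512 kbps = 0.512 Mbps.
Total bitrate: 69.082 Mbps.
File: 69.082 Mbps × 300 s = 20724.6 Mb.
At 500 Mbps: 20724.6 / 500 = 41.4 s ≈ 41.4 seconds.

41 seconds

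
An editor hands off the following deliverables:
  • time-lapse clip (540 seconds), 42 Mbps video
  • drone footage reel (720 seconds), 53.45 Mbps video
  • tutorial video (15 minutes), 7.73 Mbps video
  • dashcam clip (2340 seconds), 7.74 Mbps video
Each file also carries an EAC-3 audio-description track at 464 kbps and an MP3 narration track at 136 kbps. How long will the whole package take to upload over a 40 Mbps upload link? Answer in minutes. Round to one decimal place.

Audio total: 464 + 136 = 600 kbps = 0.600 Mbps.
time-lapse clip: 42.600 Mbps × 540 s = 23004.0 Mb
drone footage reel: 54.050 Mbps × 720 s = 38916.0 Mb
tutorial video: 8.330 Mbps × 900 s = 7497.0 Mb
dashcam clip: 8.340 Mbps × 2340 s = 19515.6 Mb
Total: 88932.6 Mb = 11116.6 MB.
At 40 Mbps: 88932.6 / 40 = 2223 s ≈ 37.1 minutes.

37.1 minutes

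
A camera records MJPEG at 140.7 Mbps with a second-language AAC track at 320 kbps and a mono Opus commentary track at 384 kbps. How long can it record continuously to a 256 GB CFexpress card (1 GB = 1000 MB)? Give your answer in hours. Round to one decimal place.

Audio total: 320 + 384 = 704 kbps = 0.704 Mbps.
Total bitrate: 140.7 + 0.704 = 141.404 Mbps.
Capacity: 256 GB = 2,048,000 Mb.
Recording time: 2,048,000 / 141.404 = 14,483 s ≈ 4.02 hours.

4.0 hours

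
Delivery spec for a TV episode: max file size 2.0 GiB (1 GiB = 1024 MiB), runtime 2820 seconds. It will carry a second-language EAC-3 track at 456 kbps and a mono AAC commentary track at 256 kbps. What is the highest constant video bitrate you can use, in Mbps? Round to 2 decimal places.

Budget: 2.0 GiB = 17179.9 Mb.
Total bitrate budget: 17179.9 Mb / 2820 s = 6.092 Mbps.
Audio total: 456 + 256 = 712 kbps = 0.712 Mbps.
Video: 6.092 − 0.712 = 5.380 Mbps.

5.38 Mbps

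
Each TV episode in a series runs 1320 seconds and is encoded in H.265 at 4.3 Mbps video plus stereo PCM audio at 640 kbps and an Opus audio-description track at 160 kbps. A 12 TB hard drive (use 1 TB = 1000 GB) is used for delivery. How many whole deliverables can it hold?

14260

Audio total: 640 + 160 = 800 kbps = 0.800 Mbps.
Total bitrate: 5.100 Mbps.
Per item: 5.100 Mbps × 1320 s = 6,732 Mb = 841.5 MB.
Capacity: 12 TB = 96,000,000 Mb; 14260.25 items → 14260 complete.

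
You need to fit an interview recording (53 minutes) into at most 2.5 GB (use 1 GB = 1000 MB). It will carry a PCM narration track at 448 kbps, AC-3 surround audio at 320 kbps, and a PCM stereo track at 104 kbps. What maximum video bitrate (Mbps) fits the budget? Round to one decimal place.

Budget: 2.5 GB = 20000.0 Mb.
53 min = 3180 s
Total bitrate budget: 20000.0 Mb / 3180 s = 6.289 Mbps.
Audio total: 448 + 320 + 104 = 872 kbps = 0.872 Mbps.
Video: 6.289 − 0.872 = 5.417 Mbps.

5.4 Mbps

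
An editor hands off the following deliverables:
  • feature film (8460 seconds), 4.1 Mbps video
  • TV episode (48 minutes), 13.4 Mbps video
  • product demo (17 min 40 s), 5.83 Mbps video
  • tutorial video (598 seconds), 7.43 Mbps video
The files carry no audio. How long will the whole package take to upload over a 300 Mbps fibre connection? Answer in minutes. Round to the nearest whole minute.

feature film: 4.100 Mbps × 8460 s = 34686.0 Mb
TV episode: 13.400 Mbps × 2880 s = 38592.0 Mb
product demo: 5.830 Mbps × 1060 s = 6179.8 Mb
tutorial video: 7.430 Mbps × 598 s = 4443.1 Mb
Total: 83900.9 Mb = 10487.6 MB.
At 300 Mbps: 83900.9 / 300 = 280 s ≈ 4.66 minutes.

5 minutes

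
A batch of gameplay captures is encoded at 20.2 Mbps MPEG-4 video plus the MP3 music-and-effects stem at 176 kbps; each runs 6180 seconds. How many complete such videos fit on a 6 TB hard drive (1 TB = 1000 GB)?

Audio: 176 kbps = 0.176 Mbps.
Total bitrate: 20.376 Mbps.
Per item: 20.376 Mbps × 6180 s = 125,924 Mb = 15,740 MB.
Capacity: 6 TB = 48,000,000 Mb; 381.18 items → 381 complete.

381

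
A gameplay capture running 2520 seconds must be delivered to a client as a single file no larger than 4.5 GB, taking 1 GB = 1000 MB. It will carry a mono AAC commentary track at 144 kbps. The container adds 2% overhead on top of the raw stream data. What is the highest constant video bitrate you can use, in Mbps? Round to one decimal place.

Budget: 4.5 GB = 36000.0 Mb.
Stream payload after overhead: 36000.0 / 1.02 = 35294.1 Mb.
Total bitrate budget: 35294.1 Mb / 2520 s = 14.006 Mbps.
Audio: 144 kbps = 0.144 Mbps.
Video: 14.006 − 0.144 = 13.862 Mbps.

13.9 Mbps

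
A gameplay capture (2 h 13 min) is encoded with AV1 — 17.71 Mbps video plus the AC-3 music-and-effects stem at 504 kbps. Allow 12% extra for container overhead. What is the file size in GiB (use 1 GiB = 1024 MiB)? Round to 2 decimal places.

2 h 13 min = 133 min = 7980 s
Audio: 504 kbps = 0.504 Mbps.
Total bitrate: 17.71 + 0.504 = 18.214 Mbps.
Stream data: 18.214 Mbps × 7980 s = 145347.7 Mb.
With 12% container overhead: ×1.12.
162,789 Mb = 20,348,680,800 bytes ÷ 1,073,741,824 = 18.95 GiB.

18.95 GiB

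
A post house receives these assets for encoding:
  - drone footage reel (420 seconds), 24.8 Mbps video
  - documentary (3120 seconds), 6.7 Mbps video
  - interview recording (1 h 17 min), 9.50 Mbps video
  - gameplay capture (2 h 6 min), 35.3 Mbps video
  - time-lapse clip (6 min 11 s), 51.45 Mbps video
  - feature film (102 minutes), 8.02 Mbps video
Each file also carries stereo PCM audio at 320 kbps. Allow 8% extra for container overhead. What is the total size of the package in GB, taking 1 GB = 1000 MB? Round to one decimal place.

56.3 GB

Audio: 320 kbps = 0.320 Mbps.
drone footage reel: 25.120 Mbps × 420 s × 1.08 = 11394.4 Mb
documentary: 7.020 Mbps × 3120 s × 1.08 = 23654.6 Mb
interview recording: 9.820 Mbps × 4620 s × 1.08 = 48997.9 Mb
gameplay capture: 35.620 Mbps × 7560 s × 1.08 = 290830.2 Mb
time-lapse clip: 51.770 Mbps × 371 s × 1.08 = 20743.2 Mb
feature film: 8.340 Mbps × 6120 s × 1.08 = 55124.1 Mb
Total: 450744.3 Mb = 56343.0 MB.
= 56.34 GB.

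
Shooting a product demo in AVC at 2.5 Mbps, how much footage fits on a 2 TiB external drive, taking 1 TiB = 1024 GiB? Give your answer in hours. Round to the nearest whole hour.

Capacity: 2 TiB = 17,592,186 Mb.
Recording time: 17,592,186 / 2.500 = 7,036,874 s ≈ 1,955 hours.

1955 hours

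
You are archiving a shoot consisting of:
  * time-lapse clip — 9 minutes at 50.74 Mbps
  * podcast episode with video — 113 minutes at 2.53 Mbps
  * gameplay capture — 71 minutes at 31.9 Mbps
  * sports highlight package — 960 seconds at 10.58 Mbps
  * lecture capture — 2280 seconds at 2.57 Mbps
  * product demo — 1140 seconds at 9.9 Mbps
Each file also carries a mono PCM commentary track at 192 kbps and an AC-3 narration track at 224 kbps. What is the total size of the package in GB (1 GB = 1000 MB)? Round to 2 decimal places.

Audio total: 192 + 224 = 416 kbps = 0.416 Mbps.
time-lapse clip: 51.156 Mbps × 540 s = 27624.2 Mb
podcast episode with video: 2.946 Mbps × 6780 s = 19973.9 Mb
gameplay capture: 32.316 Mbps × 4260 s = 137666.2 Mb
sports highlight package: 10.996 Mbps × 960 s = 10556.2 Mb
lecture capture: 2.986 Mbps × 2280 s = 6808.1 Mb
product demo: 10.316 Mbps × 1140 s = 11760.2 Mb
Total: 214388.8 Mb = 26798.6 MB.
= 26.80 GB.

26.80 GB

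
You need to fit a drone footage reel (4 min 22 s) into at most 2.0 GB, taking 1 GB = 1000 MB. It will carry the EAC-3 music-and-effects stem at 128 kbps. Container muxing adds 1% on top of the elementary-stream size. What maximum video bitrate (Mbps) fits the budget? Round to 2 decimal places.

Budget: 2.0 GB = 16000.0 Mb.
Stream payload after overhead: 16000.0 / 1.01 = 15841.6 Mb.
4 min 22 s = 262 s
Total bitrate budget: 15841.6 Mb / 262 s = 60.464 Mbps.
Audio: 128 kbps = 0.128 Mbps.
Video: 60.464 − 0.128 = 60.336 Mbps.

60.34 Mbps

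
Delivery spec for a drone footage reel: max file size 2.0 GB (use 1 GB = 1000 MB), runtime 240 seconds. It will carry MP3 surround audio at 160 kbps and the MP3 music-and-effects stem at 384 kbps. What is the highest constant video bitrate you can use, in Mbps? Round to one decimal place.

66.1 Mbps

Budget: 2.0 GB = 16000.0 Mb.
Total bitrate budget: 16000.0 Mb / 240 s = 66.667 Mbps.
Audio total: 160 + 384 = 544 kbps = 0.544 Mbps.
Video: 66.667 − 0.544 = 66.123 Mbps.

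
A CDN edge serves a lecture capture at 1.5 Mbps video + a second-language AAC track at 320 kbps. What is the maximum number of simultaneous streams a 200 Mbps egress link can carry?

109

Audio: 320 kbps = 0.320 Mbps.
Per-viewer media rate: 1.820 Mbps.
200 Mbps = 200.0 Mbps; 200.0 / 1.820 = 109.89 → 109 viewers.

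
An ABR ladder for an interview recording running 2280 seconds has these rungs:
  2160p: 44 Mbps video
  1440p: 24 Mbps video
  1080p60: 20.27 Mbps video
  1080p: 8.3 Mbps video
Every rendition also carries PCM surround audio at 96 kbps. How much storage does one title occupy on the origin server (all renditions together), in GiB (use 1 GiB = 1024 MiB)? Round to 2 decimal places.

25.73 GiB

Audio: 96 kbps = 0.096 Mbps.
Sum of rendition bitrates: (44+0.096) + (24+0.096) + (20.27+0.096) + (8.3+0.096) = 96.954 Mbps.
× 2280 s = 221,055 Mb = 27,632 MB = 25.73 GiB.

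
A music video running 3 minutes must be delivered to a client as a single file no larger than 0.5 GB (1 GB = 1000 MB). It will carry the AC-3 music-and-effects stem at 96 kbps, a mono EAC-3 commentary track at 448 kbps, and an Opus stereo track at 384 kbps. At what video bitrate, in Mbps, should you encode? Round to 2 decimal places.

21.29 Mbps

Budget: 0.5 GB = 4000.0 Mb.
3 min = 180 s
Total bitrate budget: 4000.0 Mb / 180 s = 22.222 Mbps.
Audio total: 96 + 448 + 384 = 928 kbps = 0.928 Mbps.
Video: 22.222 − 0.928 = 21.294 Mbps.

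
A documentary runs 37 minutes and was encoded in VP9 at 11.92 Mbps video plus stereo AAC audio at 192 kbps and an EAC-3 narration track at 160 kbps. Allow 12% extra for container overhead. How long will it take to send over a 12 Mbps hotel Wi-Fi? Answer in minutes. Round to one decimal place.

37 min = 2220 s
Audio total: 192 + 160 = 352 kbps = 0.352 Mbps.
Total bitrate: 12.272 Mbps.
File: 12.272 Mbps × 2220 s = 27243.8 Mb.
With 12% container overhead: ×1.12. → 30513.1 Mb.
At 12 Mbps: 30513.1 / 12 = 2542.8 s ≈ 42.4 minutes.

42.4 minutes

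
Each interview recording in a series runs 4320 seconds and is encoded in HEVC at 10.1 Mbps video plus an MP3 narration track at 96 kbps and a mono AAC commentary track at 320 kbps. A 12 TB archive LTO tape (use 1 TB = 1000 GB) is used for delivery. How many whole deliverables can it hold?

2113

Audio total: 96 + 320 = 416 kbps = 0.416 Mbps.
Total bitrate: 10.516 Mbps.
Per item: 10.516 Mbps × 4320 s = 45,429 Mb = 5,679 MB.
Capacity: 12 TB = 96,000,000 Mb; 2113.18 items → 2113 complete.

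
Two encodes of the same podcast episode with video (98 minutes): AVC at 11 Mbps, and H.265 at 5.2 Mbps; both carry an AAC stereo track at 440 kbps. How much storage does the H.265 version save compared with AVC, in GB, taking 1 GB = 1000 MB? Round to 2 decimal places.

4.26 GB

98 min = 5880 s
Audio: 440 kbps = 0.440 Mbps.
AVC: 11.440 Mbps × 5880 s = 67267.2 Mb = 8.408 GB.
H.265: 5.640 Mbps × 5880 s = 33163.2 Mb = 4.145 GB.
Saving: 8.408 − 4.145 = 4.263 GB.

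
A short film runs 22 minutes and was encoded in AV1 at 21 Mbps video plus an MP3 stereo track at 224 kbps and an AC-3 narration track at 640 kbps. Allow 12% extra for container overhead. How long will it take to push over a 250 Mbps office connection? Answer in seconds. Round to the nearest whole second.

129 seconds

22 min = 1320 s
Audio total: 224 + 640 = 864 kbps = 0.864 Mbps.
Total bitrate: 21.864 Mbps.
File: 21.864 Mbps × 1320 s = 28860.5 Mb.
With 12% container overhead: ×1.12. → 32323.7 Mb.
At 250 Mbps: 32323.7 / 250 = 129.3 s ≈ 129 seconds.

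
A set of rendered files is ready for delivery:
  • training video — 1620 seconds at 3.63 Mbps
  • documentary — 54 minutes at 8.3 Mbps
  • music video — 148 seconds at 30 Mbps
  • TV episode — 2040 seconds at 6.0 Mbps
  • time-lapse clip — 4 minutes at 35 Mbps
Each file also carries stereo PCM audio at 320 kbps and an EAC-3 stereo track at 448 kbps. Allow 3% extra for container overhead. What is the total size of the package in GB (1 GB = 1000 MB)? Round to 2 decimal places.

8.17 GB

Audio total: 320 + 448 = 768 kbps = 0.768 Mbps.
training video: 4.398 Mbps × 1620 s × 1.03 = 7338.5 Mb
documentary: 9.068 Mbps × 3240 s × 1.03 = 30261.7 Mb
music video: 30.768 Mbps × 148 s × 1.03 = 4690.3 Mb
TV episode: 6.768 Mbps × 2040 s × 1.03 = 14220.9 Mb
time-lapse clip: 35.768 Mbps × 240 s × 1.03 = 8841.8 Mb
Total: 65353.3 Mb = 8169.2 MB.
= 8.169 GB.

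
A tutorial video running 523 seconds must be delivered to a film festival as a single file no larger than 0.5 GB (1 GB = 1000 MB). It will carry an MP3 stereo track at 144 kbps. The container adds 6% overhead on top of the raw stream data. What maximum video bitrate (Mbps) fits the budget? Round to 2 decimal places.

7.07 Mbps

Budget: 0.5 GB = 4000.0 Mb.
Stream payload after overhead: 4000.0 / 1.06 = 3773.6 Mb.
Total bitrate budget: 3773.6 Mb / 523 s = 7.215 Mbps.
Audio: 144 kbps = 0.144 Mbps.
Video: 7.215 − 0.144 = 7.071 Mbps.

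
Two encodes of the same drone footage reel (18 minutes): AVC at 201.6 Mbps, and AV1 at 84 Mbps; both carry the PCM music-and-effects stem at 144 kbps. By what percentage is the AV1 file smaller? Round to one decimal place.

58.3%

18 min = 1080 s
Audio: 144 kbps = 0.144 Mbps.
AVC: 201.744 Mbps × 1080 s = 217883.5 Mb = 27.235 GB.
AV1: 84.144 Mbps × 1080 s = 90875.5 Mb = 11.359 GB.
Reduction: (1 − 11.359/27.235) × 100 = 58.29%.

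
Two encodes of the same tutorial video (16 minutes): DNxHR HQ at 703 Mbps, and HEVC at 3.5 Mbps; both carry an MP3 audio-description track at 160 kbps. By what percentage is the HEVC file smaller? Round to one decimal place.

16 min = 960 s
Audio: 160 kbps = 0.160 Mbps.
DNxHR HQ: 703.160 Mbps × 960 s = 675033.6 Mb = 78.584 GiB.
HEVC: 3.660 Mbps × 960 s = 3513.6 Mb = 0.409 GiB.
Reduction: (1 − 0.409/78.584) × 100 = 99.48%.

99.5%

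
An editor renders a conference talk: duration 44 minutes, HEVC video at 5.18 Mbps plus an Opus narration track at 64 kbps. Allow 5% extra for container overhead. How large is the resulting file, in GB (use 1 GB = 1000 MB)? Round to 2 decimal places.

44 min = 2640 s
Audio: 64 kbps = 0.064 Mbps.
Total bitrate: 5.18 + 0.064 = 5.244 Mbps.
Stream data: 5.244 Mbps × 2640 s = 13844.2 Mb.
With 5% container overhead: ×1.05.
14,536 Mb ÷ 8 = 1,817 MB → 1.817 GB.

1.82 GB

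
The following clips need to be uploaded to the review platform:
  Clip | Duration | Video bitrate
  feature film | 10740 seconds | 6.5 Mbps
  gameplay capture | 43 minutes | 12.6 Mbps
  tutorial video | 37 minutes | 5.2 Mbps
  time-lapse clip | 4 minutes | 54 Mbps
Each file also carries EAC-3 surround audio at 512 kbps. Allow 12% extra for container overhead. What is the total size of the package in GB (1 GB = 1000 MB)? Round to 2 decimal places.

Audio: 512 kbps = 0.512 Mbps.
feature film: 7.012 Mbps × 10740 s × 1.12 = 84345.9 Mb
gameplay capture: 13.112 Mbps × 2580 s × 1.12 = 37888.4 Mb
tutorial video: 5.712 Mbps × 2220 s × 1.12 = 14202.3 Mb
time-lapse clip: 54.512 Mbps × 240 s × 1.12 = 14652.8 Mb
Total: 151089.5 Mb = 18886.2 MB.
= 18.89 GB.

18.89 GB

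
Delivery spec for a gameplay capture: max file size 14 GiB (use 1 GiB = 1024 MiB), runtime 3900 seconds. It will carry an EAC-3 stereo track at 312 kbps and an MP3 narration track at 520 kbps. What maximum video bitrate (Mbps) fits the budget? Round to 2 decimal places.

Budget: 14 GiB = 120259.1 Mb.
Total bitrate budget: 120259.1 Mb / 3900 s = 30.836 Mbps.
Audio total: 312 + 520 = 832 kbps = 0.832 Mbps.
Video: 30.836 − 0.832 = 30.004 Mbps.

30.00 Mbps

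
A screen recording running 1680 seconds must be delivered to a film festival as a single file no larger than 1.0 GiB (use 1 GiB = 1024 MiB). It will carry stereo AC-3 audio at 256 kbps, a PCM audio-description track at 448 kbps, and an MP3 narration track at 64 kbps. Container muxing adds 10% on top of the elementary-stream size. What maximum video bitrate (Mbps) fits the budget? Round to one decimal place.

Budget: 1.0 GiB = 8589.9 Mb.
Stream payload after overhead: 8589.9 / 1.10 = 7809.0 Mb.
Total bitrate budget: 7809.0 Mb / 1680 s = 4.648 Mbps.
Audio total: 256 + 448 + 64 = 768 kbps = 0.768 Mbps.
Video: 4.648 − 0.768 = 3.880 Mbps.

3.9 Mbps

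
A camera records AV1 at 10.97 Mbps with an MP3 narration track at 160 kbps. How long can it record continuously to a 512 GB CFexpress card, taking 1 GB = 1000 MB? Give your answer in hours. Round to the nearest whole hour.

Audio: 160 kbps = 0.160 Mbps.
Total bitrate: 10.97 + 0.160 = 11.130 Mbps.
Capacity: 512 GB = 4,096,000 Mb.
Recording time: 4,096,000 / 11.130 = 368,014 s ≈ 102 hours.

102 hours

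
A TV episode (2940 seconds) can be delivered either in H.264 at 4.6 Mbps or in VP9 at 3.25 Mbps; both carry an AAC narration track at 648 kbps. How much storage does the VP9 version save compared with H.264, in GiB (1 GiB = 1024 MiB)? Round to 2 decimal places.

Audio: 648 kbps = 0.648 Mbps.
H.264: 5.248 Mbps × 2940 s = 15429.1 Mb = 1.796 GiB.
VP9: 3.898 Mbps × 2940 s = 11460.1 Mb = 1.334 GiB.
Saving: 1.796 − 1.334 = 0.462 GiB.

0.46 GiB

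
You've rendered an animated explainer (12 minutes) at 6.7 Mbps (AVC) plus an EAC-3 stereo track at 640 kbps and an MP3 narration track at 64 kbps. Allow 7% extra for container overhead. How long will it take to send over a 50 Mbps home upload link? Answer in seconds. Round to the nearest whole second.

12 min = 720 s
Audio total: 640 + 64 = 704 kbps = 0.704 Mbps.
Total bitrate: 7.404 Mbps.
File: 7.404 Mbps × 720 s = 5330.9 Mb.
With 7% container overhead: ×1.07. → 5704.0 Mb.
At 50 Mbps: 5704.0 / 50 = 114.1 s ≈ 114 seconds.

114 seconds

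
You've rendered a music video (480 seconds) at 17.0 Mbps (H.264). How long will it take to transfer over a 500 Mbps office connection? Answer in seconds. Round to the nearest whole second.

16 seconds

File: 17.000 Mbps × 480 s = 8160.0 Mb.
At 500 Mbps: 8160.0 / 500 = 16.3 s ≈ 16.3 seconds.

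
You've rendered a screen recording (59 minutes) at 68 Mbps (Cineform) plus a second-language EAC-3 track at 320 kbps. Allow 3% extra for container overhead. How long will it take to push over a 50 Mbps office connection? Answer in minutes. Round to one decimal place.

59 min = 3540 s
Audio: 320 kbps = 0.320 Mbps.
Total bitrate: 68.320 Mbps.
File: 68.320 Mbps × 3540 s = 241852.8 Mb.
With 3% container overhead: ×1.03. → 249108.4 Mb.
At 50 Mbps: 249108.4 / 50 = 4982.2 s ≈ 83 minutes.

83.0 minutes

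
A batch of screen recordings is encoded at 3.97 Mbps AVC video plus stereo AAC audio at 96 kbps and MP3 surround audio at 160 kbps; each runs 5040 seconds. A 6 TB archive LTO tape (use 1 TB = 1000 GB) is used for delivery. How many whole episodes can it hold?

Audio total: 96 + 160 = 256 kbps = 0.256 Mbps.
Total bitrate: 4.226 Mbps.
Per item: 4.226 Mbps × 5040 s = 21,299 Mb = 2,662 MB.
Capacity: 6 TB = 48,000,000 Mb; 2253.62 items → 2253 complete.

2253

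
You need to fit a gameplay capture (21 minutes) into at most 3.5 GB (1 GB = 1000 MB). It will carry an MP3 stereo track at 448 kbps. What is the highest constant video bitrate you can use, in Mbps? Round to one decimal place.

Budget: 3.5 GB = 28000.0 Mb.
21 min = 1260 s
Total bitrate budget: 28000.0 Mb / 1260 s = 22.222 Mbps.
Audio: 448 kbps = 0.448 Mbps.
Video: 22.222 − 0.448 = 21.774 Mbps.

21.8 Mbps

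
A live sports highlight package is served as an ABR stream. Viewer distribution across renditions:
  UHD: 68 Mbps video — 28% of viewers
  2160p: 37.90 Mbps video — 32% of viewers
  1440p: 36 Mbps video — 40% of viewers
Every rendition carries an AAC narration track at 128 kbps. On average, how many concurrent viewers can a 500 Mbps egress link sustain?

10

Audio: 128 kbps = 0.128 Mbps.
Average per-viewer bitrate: 0.28×68.128 + 0.32×38.028 + 0.40×36.128 = 45.696 Mbps.
500 Mbps = 500.0 Mbps; 500.0 / 45.696 = 10.94 → 10.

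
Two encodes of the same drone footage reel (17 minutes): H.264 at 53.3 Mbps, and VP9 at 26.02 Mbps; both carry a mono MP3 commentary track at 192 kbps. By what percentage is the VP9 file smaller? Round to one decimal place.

17 min = 1020 s
Audio: 192 kbps = 0.192 Mbps.
H.264: 53.492 Mbps × 1020 s = 54561.8 Mb = 6.820 GB.
VP9: 26.212 Mbps × 1020 s = 26736.2 Mb = 3.342 GB.
Reduction: (1 − 3.342/6.820) × 100 = 51.00%.

51.0%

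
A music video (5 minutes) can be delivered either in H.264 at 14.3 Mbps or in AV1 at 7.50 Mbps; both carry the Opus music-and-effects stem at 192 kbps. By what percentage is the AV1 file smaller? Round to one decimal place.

46.9%

5 min = 300 s
Audio: 192 kbps = 0.192 Mbps.
H.264: 14.492 Mbps × 300 s = 4347.6 Mb = 0.506 GiB.
AV1: 7.692 Mbps × 300 s = 2307.6 Mb = 0.269 GiB.
Reduction: (1 − 0.269/0.506) × 100 = 46.92%.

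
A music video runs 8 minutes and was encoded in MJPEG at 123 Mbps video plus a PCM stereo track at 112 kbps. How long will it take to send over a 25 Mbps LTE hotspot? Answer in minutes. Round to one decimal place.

39.4 minutes

8 min = 480 s
Audio: 112 kbps = 0.112 Mbps.
Total bitrate: 123.112 Mbps.
File: 123.112 Mbps × 480 s = 59093.8 Mb.
At 25 Mbps: 59093.8 / 25 = 2363.8 s ≈ 39.4 minutes.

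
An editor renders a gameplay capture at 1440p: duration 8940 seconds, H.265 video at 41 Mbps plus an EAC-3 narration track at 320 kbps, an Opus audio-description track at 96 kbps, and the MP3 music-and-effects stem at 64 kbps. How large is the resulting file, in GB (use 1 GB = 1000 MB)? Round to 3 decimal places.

46.354 GB

Audio total: 320 + 96 + 64 = 480 kbps = 0.480 Mbps.
Total bitrate: 41 + 0.480 = 41.480 Mbps.
Stream data: 41.480 Mbps × 8940 s = 370831.2 Mb.
370,831 Mb ÷ 8 = 46,354 MB → 46.35 GB.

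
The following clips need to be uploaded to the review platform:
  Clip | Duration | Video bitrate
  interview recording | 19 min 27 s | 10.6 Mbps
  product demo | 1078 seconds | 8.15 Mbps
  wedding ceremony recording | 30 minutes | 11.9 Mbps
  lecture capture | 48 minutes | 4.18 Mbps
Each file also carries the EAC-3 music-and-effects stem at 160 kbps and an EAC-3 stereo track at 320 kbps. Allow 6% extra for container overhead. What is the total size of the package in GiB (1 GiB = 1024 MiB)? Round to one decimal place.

Audio total: 160 + 320 = 480 kbps = 0.480 Mbps.
interview recording: 11.080 Mbps × 1167 s × 1.06 = 13706.2 Mb
product demo: 8.630 Mbps × 1078 s × 1.06 = 9861.3 Mb
wedding ceremony recording: 12.380 Mbps × 1800 s × 1.06 = 23621.0 Mb
lecture capture: 4.660 Mbps × 2880 s × 1.06 = 14226.0 Mb
Total: 61414.6 Mb = 7676.8 MB.
= 7.150 GiB.

7.1 GiB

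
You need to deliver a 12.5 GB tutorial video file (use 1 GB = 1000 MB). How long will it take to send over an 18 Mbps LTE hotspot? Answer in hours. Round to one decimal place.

File: 12.5 GB = 100000.0 Mb.
At 18 Mbps: 100000.0 / 18 = 5555.6 s ≈ 1.54 hours.

1.5 hours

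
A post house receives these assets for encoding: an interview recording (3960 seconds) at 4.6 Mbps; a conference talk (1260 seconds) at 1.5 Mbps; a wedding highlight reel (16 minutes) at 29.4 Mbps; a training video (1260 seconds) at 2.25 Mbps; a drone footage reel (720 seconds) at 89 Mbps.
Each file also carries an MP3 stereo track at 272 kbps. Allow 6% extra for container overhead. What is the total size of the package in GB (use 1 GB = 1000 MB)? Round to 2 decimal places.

15.56 GB

Audio: 272 kbps = 0.272 Mbps.
interview recording: 4.872 Mbps × 3960 s × 1.06 = 20450.7 Mb
conference talk: 1.772 Mbps × 1260 s × 1.06 = 2366.7 Mb
wedding highlight reel: 29.672 Mbps × 960 s × 1.06 = 30194.2 Mb
training video: 2.522 Mbps × 1260 s × 1.06 = 3368.4 Mb
drone footage reel: 89.272 Mbps × 720 s × 1.06 = 68132.4 Mb
Total: 124512.4 Mb = 15564.0 MB.
= 15.56 GB.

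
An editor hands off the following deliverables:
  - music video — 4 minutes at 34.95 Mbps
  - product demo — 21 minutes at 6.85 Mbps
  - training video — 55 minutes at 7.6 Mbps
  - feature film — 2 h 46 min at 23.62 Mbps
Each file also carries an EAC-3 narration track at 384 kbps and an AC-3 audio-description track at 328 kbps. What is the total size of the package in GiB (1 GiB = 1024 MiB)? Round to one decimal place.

33.5 GiB

Audio total: 384 + 328 = 712 kbps = 0.712 Mbps.
music video: 35.662 Mbps × 240 s = 8558.9 Mb
product demo: 7.562 Mbps × 1260 s = 9528.1 Mb
training video: 8.312 Mbps × 3300 s = 27429.6 Mb
feature film: 24.332 Mbps × 9960 s = 242346.7 Mb
Total: 287863.3 Mb = 35982.9 MB.
= 33.51 GiB.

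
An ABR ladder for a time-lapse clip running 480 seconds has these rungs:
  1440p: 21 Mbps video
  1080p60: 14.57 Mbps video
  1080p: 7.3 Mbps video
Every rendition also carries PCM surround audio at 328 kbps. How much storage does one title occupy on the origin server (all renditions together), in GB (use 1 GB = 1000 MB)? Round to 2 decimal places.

2.63 GB

Audio: 328 kbps = 0.328 Mbps.
Sum of rendition bitrates: (21+0.328) + (14.57+0.328) + (7.3+0.328) = 43.854 Mbps.
× 480 s = 21,050 Mb = 2,631 MB = 2.631 GB.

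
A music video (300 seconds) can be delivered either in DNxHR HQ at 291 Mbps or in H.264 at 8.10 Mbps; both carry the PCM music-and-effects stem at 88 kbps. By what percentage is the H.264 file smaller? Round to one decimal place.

97.2%

Audio: 88 kbps = 0.088 Mbps.
DNxHR HQ: 291.088 Mbps × 300 s = 87326.4 Mb = 10.166 GiB.
H.264: 8.188 Mbps × 300 s = 2456.4 Mb = 0.286 GiB.
Reduction: (1 − 0.286/10.166) × 100 = 97.19%.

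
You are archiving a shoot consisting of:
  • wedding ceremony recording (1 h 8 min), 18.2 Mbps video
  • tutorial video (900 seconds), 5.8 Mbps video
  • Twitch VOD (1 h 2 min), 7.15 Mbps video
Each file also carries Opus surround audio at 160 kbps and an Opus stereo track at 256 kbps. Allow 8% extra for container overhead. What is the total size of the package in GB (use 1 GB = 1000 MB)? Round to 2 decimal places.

14.81 GB

Audio total: 160 + 256 = 416 kbps = 0.416 Mbps.
wedding ceremony recording: 18.616 Mbps × 4080 s × 1.08 = 82029.5 Mb
tutorial video: 6.216 Mbps × 900 s × 1.08 = 6042.0 Mb
Twitch VOD: 7.566 Mbps × 3720 s × 1.08 = 30397.2 Mb
Total: 118468.7 Mb = 14808.6 MB.
= 14.81 GB.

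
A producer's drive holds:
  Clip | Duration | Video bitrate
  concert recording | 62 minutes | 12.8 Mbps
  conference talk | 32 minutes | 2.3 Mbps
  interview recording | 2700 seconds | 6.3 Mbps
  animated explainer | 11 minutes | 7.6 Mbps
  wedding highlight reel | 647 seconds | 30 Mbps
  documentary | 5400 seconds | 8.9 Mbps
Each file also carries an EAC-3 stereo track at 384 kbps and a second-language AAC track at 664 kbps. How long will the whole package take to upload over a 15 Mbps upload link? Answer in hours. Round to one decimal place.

Audio total: 384 + 664 = 1048 kbps = 1.048 Mbps.
concert recording: 13.848 Mbps × 3720 s = 51514.6 Mb
conference talk: 3.348 Mbps × 1920 s = 6428.2 Mb
interview recording: 7.348 Mbps × 2700 s = 19839.6 Mb
animated explainer: 8.648 Mbps × 660 s = 5707.7 Mb
wedding highlight reel: 31.048 Mbps × 647 s = 20088.1 Mb
documentary: 9.948 Mbps × 5400 s = 53719.2 Mb
Total: 157297.3 Mb = 19662.2 MB.
At 15 Mbps: 157297.3 / 15 = 10486 s ≈ 2.91 hours.

2.9 hours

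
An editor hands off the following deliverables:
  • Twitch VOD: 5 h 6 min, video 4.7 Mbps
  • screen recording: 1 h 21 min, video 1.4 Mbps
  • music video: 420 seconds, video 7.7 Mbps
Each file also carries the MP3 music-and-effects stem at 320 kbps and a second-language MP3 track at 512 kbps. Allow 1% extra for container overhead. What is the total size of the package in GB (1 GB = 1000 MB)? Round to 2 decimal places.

14.64 GB

Audio total: 320 + 512 = 832 kbps = 0.832 Mbps.
Twitch VOD: 5.532 Mbps × 18360 s × 1.01 = 102583.2 Mb
screen recording: 2.232 Mbps × 4860 s × 1.01 = 10956.0 Mb
music video: 8.532 Mbps × 420 s × 1.01 = 3619.3 Mb
Total: 117158.5 Mb = 14644.8 MB.
= 14.64 GB.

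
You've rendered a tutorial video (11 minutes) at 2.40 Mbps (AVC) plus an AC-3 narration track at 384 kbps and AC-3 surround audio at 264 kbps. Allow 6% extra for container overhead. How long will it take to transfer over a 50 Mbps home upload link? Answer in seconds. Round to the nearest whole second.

11 min = 660 s
Audio total: 384 + 264 = 648 kbps = 0.648 Mbps.
Total bitrate: 3.048 Mbps.
File: 3.048 Mbps × 660 s = 2011.7 Mb.
With 6% container overhead: ×1.06. → 2132.4 Mb.
At 50 Mbps: 2132.4 / 50 = 42.6 s ≈ 42.6 seconds.

43 seconds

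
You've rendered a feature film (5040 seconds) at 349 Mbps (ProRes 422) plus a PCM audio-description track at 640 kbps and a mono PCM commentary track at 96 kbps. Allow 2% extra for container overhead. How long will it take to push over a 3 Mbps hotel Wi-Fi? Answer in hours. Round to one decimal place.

166.5 hours

Audio total: 640 + 96 = 736 kbps = 0.736 Mbps.
Total bitrate: 349.736 Mbps.
File: 349.736 Mbps × 5040 s = 1762669.4 Mb.
With 2% container overhead: ×1.02. → 1797922.8 Mb.
At 3 Mbps: 1797922.8 / 3 = 599307.6 s ≈ 166 hours.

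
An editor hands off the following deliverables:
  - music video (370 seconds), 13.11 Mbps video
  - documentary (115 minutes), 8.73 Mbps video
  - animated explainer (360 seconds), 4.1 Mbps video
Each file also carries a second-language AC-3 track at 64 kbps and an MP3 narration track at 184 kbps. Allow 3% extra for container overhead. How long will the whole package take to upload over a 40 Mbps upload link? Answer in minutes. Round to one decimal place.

29.4 minutes

Audio total: 64 + 184 = 248 kbps = 0.248 Mbps.
music video: 13.358 Mbps × 370 s × 1.03 = 5090.7 Mb
documentary: 8.978 Mbps × 6900 s × 1.03 = 63806.6 Mb
animated explainer: 4.348 Mbps × 360 s × 1.03 = 1612.2 Mb
Total: 70509.6 Mb = 8813.7 MB.
At 40 Mbps: 70509.6 / 40 = 1763 s ≈ 29.4 minutes.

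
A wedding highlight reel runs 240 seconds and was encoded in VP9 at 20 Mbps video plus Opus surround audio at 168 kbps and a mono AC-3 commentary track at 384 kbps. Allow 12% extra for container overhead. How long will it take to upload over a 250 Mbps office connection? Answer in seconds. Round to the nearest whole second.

22 seconds

Audio total: 168 + 384 = 552 kbps = 0.552 Mbps.
Total bitrate: 20.552 Mbps.
File: 20.552 Mbps × 240 s = 4932.5 Mb.
With 12% container overhead: ×1.12. → 5524.4 Mb.
At 250 Mbps: 5524.4 / 250 = 22.1 s ≈ 22.1 seconds.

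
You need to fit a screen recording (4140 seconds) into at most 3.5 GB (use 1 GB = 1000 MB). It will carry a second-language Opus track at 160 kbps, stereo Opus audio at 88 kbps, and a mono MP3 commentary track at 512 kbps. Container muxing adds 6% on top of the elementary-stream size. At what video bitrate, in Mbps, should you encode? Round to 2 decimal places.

5.62 Mbps

Budget: 3.5 GB = 28000.0 Mb.
Stream payload after overhead: 28000.0 / 1.06 = 26415.1 Mb.
Total bitrate budget: 26415.1 Mb / 4140 s = 6.380 Mbps.
Audio total: 160 + 88 + 512 = 760 kbps = 0.760 Mbps.
Video: 6.380 − 0.760 = 5.620 Mbps.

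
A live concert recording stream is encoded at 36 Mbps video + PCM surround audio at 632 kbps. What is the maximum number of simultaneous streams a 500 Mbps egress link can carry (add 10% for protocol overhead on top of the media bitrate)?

12

Audio: 632 kbps = 0.632 Mbps.
Per-viewer media rate: 36.632 Mbps.
On the wire with 10% overhead: 40.295 Mbps.
500 Mbps = 500.0 Mbps; 500.0 / 40.295 = 12.41 → 12 viewers.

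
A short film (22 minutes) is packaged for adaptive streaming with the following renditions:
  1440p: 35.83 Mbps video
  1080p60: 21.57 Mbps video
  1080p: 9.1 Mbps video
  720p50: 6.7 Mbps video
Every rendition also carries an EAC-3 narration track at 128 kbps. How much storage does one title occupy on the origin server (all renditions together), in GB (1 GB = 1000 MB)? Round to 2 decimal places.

22 min = 1320 s
Audio: 128 kbps = 0.128 Mbps.
Sum of rendition bitrates: (35.83+0.128) + (21.57+0.128) + (9.1+0.128) + (6.7+0.128) = 73.712 Mbps.
× 1320 s = 97,300 Mb = 12,162 MB = 12.16 GB.

12.16 GB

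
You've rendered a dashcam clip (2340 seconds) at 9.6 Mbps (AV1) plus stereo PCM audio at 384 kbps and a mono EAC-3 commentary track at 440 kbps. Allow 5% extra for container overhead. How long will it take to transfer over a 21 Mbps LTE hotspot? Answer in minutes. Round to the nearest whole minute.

20 minutes

Audio total: 384 + 440 = 824 kbps = 0.824 Mbps.
Total bitrate: 10.424 Mbps.
File: 10.424 Mbps × 2340 s = 24392.2 Mb.
With 5% container overhead: ×1.05. → 25611.8 Mb.
At 21 Mbps: 25611.8 / 21 = 1219.6 s ≈ 20.3 minutes.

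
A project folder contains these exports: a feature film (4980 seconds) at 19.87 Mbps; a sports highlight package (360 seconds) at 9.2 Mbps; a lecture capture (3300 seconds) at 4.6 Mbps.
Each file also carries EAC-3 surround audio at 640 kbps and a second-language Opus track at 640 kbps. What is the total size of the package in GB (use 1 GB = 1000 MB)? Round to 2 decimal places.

Audio total: 640 + 640 = 1280 kbps = 1.280 Mbps.
feature film: 21.150 Mbps × 4980 s = 105327.0 Mb
sports highlight package: 10.480 Mbps × 360 s = 3772.8 Mb
lecture capture: 5.880 Mbps × 3300 s = 19404.0 Mb
Total: 128503.8 Mb = 16063.0 MB.
= 16.06 GB.

16.06 GB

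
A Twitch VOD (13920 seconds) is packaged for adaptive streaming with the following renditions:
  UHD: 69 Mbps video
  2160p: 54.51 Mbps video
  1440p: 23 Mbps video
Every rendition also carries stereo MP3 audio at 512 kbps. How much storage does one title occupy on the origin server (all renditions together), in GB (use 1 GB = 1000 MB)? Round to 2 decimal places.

257.60 GB

Audio: 512 kbps = 0.512 Mbps.
Sum of rendition bitrates: (69+0.512) + (54.51+0.512) + (23+0.512) = 148.046 Mbps.
× 13920 s = 2,060,800 Mb = 257,600 MB = 257.6 GB.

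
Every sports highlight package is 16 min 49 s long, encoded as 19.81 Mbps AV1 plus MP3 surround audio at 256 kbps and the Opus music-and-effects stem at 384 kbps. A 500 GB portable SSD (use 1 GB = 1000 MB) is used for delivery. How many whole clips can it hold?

16 min 49 s = 1009 s
Audio total: 256 + 384 = 640 kbps = 0.640 Mbps.
Total bitrate: 20.450 Mbps.
Per item: 20.450 Mbps × 1009 s = 20,634 Mb = 2,579 MB.
Capacity: 500 GB = 4,000,000 Mb; 193.85 items → 193 complete.

193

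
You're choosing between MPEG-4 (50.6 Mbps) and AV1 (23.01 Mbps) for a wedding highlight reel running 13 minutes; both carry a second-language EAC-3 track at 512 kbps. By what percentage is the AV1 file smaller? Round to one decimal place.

13 min = 780 s
Audio: 512 kbps = 0.512 Mbps.
MPEG-4: 51.112 Mbps × 780 s = 39867.4 Mb = 4.641 GiB.
AV1: 23.522 Mbps × 780 s = 18347.2 Mb = 2.136 GiB.
Reduction: (1 − 2.136/4.641) × 100 = 53.98%.

54.0%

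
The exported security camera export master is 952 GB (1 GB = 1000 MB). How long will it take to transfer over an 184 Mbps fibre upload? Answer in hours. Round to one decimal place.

File: 952 GB = 7616000.0 Mb.
At 184 Mbps: 7616000.0 / 184 = 41391.3 s ≈ 11.5 hours.

11.5 hours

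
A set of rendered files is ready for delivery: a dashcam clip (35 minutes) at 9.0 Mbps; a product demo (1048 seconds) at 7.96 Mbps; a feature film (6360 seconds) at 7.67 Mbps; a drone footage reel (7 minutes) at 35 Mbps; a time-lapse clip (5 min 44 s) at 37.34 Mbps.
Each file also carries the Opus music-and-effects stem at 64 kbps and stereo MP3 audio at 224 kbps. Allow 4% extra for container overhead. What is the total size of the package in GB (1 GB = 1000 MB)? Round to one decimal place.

13.8 GB

Audio total: 64 + 224 = 288 kbps = 0.288 Mbps.
dashcam clip: 9.288 Mbps × 2100 s × 1.04 = 20285.0 Mb
product demo: 8.248 Mbps × 1048 s × 1.04 = 8989.7 Mb
feature film: 7.958 Mbps × 6360 s × 1.04 = 52637.4 Mb
drone footage reel: 35.288 Mbps × 420 s × 1.04 = 15413.8 Mb
time-lapse clip: 37.628 Mbps × 344 s × 1.04 = 13461.8 Mb
Total: 110787.6 Mb = 13848.5 MB.
= 13.85 GB.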